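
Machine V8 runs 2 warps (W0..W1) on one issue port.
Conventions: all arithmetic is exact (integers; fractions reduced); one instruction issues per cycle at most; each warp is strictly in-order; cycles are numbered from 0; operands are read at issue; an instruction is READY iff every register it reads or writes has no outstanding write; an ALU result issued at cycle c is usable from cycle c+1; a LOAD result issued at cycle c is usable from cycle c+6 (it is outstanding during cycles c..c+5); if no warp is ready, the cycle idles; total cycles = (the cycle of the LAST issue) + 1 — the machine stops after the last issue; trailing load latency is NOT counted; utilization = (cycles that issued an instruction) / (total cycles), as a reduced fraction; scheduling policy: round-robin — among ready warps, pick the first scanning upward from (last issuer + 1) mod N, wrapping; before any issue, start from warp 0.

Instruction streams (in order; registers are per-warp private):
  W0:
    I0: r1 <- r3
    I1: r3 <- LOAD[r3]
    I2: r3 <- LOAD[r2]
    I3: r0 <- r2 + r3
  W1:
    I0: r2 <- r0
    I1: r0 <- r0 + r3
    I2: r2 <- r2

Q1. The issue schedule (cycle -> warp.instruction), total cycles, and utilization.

cycle 0: W0.I0
cycle 1: W1.I0
cycle 2: W0.I1
cycle 3: W1.I1
cycle 4: W1.I2
cycle 5: idle
cycle 6: idle
cycle 7: idle
cycle 8: W0.I2
cycle 9: idle
cycle 10: idle
cycle 11: idle
cycle 12: idle
cycle 13: idle
cycle 14: W0.I3

Answer: 15 cycles, utilization 7/15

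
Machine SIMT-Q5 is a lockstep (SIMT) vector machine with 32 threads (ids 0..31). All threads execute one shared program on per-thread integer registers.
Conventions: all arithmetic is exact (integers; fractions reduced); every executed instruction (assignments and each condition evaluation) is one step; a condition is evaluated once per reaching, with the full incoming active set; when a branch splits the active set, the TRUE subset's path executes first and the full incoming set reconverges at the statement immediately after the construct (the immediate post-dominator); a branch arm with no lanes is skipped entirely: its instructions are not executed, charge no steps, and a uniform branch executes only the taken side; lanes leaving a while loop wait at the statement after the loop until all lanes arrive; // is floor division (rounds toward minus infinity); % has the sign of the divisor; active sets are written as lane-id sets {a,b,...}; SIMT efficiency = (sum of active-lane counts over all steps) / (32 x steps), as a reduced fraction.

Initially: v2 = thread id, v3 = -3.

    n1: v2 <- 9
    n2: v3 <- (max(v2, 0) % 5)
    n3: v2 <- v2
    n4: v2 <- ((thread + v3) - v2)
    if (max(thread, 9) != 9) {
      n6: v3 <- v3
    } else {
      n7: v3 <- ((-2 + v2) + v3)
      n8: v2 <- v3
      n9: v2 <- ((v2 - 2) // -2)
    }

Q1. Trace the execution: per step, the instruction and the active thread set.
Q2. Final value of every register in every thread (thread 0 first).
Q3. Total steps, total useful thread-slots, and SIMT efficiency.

step 0: v2 <- 9                      {0,1,2,3,4,5,6,7,8,9,10,11,12,13,14,15,16,17,18,19,20,21,22,23,24,25,26,27,28,29,30,31}
step 1: v3 <- (max(v2, 0) % 5)       {0,1,2,3,4,5,6,7,8,9,10,11,12,13,14,15,16,17,18,19,20,21,22,23,24,25,26,27,28,29,30,31}
step 2: v2 <- v2                     {0,1,2,3,4,5,6,7,8,9,10,11,12,13,14,15,16,17,18,19,20,21,22,23,24,25,26,27,28,29,30,31}
step 3: v2 <- ((thread + v3) - v2)   {0,1,2,3,4,5,6,7,8,9,10,11,12,13,14,15,16,17,18,19,20,21,22,23,24,25,26,27,28,29,30,31}
step 4: eval (max(thread, 9) != 9)   {0,1,2,3,4,5,6,7,8,9,10,11,12,13,14,15,16,17,18,19,20,21,22,23,24,25,26,27,28,29,30,31}
step 5: v3 <- v3                     {10,11,12,13,14,15,16,17,18,19,20,21,22,23,24,25,26,27,28,29,30,31}
step 6: v3 <- ((-2 + v2) + v3)       {0,1,2,3,4,5,6,7,8,9}
step 7: v2 <- v3                     {0,1,2,3,4,5,6,7,8,9}
step 8: v2 <- ((v2 - 2) // -2)       {0,1,2,3,4,5,6,7,8,9}

Answer: 9 steps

v2: 2,2,1,1,0,0,-1,-1,-2,-2,5,6,7,8,9,10,11,12,13,14,15,16,17,18,19,20,21,22,23,24,25,26
v3: -3,-2,-1,0,1,2,3,4,5,6,4,4,4,4,4,4,4,4,4,4,4,4,4,4,4,4,4,4,4,4,4,4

steps = 9; useful = 212; efficiency = 212/288 = 53/72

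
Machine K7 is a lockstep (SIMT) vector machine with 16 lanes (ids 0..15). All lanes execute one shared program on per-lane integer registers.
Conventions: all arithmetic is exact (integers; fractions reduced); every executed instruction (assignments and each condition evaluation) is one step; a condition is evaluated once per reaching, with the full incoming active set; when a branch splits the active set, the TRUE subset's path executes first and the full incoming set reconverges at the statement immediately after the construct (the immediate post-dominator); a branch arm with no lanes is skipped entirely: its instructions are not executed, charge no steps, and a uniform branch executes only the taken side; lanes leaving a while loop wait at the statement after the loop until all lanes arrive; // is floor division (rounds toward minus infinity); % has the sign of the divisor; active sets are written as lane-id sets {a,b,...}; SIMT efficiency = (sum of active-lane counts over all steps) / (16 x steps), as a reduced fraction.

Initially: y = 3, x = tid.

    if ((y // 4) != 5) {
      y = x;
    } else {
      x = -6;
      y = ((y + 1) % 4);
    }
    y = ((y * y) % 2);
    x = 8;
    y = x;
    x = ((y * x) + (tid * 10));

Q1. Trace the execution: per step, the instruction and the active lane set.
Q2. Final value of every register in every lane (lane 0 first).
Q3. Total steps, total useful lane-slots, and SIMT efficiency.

step 0: eval ((y // 4) != 5)         {0,1,2,3,4,5,6,7,8,9,10,11,12,13,14,15}
step 1: y <- x                       {0,1,2,3,4,5,6,7,8,9,10,11,12,13,14,15}
step 2: y <- ((y * y) % 2)           {0,1,2,3,4,5,6,7,8,9,10,11,12,13,14,15}
step 3: x <- 8                       {0,1,2,3,4,5,6,7,8,9,10,11,12,13,14,15}
step 4: y <- x                       {0,1,2,3,4,5,6,7,8,9,10,11,12,13,14,15}
step 5: x <- ((y * x) + (tid * 10))  {0,1,2,3,4,5,6,7,8,9,10,11,12,13,14,15}

Answer: 6 steps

y: 8,8,8,8,8,8,8,8,8,8,8,8,8,8,8,8
x: 64,74,84,94,104,114,124,134,144,154,164,174,184,194,204,214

steps = 6; useful = 96; efficiency = 96/96 = 1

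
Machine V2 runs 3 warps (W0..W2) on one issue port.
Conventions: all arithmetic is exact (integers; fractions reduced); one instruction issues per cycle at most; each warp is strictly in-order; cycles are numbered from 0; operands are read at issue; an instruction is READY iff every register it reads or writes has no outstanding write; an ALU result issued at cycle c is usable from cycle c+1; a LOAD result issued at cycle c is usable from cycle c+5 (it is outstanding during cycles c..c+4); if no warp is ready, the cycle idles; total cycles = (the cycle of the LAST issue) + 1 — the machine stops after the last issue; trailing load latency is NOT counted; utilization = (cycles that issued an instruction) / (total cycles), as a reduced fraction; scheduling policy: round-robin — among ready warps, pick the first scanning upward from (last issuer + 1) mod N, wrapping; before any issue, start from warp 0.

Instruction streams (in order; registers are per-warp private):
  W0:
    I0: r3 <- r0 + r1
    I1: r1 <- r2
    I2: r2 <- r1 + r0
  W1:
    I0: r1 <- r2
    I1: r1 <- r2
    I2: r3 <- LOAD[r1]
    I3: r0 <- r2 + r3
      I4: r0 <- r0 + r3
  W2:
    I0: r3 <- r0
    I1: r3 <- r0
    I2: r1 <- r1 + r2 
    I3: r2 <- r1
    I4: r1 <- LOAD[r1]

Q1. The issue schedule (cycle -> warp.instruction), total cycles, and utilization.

cycle 0: W0.I0
cycle 1: W1.I0
cycle 2: W2.I0
cycle 3: W0.I1
cycle 4: W1.I1
cycle 5: W2.I1
cycle 6: W0.I2
cycle 7: W1.I2
cycle 8: W2.I2
cycle 9: W2.I3
cycle 10: W2.I4
cycle 11: idle
cycle 12: W1.I3
cycle 13: W1.I4

Answer: 14 cycles, utilization 13/14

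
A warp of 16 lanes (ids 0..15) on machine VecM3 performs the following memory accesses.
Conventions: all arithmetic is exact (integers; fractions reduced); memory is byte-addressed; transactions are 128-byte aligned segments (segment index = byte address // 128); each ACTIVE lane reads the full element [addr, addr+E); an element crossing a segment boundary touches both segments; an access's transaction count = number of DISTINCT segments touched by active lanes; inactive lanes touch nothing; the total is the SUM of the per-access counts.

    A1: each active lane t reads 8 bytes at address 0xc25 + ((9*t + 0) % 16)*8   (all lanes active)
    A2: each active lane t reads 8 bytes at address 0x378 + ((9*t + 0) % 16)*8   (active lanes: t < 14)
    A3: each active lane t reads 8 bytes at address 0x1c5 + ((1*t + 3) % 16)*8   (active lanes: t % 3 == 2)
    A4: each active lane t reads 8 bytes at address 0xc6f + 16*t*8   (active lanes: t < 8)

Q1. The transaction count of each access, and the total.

A1: 2 transactions
A2: 2 transactions
A3: 2 transactions
A4: 8 transactions

Answer: 2,2,2,8; total 14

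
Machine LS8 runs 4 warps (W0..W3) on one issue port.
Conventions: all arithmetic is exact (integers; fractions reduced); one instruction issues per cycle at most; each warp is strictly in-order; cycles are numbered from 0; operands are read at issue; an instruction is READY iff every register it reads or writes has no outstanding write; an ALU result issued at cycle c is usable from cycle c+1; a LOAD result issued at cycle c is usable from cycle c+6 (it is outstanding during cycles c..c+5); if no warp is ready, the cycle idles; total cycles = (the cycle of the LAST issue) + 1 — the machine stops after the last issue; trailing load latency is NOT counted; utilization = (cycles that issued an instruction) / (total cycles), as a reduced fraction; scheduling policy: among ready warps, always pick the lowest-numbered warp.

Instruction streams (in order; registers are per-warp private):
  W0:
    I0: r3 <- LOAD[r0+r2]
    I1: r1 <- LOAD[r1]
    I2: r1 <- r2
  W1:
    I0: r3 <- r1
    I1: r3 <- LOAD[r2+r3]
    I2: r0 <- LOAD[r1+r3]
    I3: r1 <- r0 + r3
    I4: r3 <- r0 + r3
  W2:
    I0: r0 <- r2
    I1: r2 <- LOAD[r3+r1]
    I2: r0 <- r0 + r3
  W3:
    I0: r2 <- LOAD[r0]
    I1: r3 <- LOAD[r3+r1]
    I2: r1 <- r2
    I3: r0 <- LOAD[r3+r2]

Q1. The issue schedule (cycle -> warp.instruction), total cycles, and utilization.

cycle 0: W0.I0
cycle 1: W0.I1
cycle 2: W1.I0
cycle 3: W1.I1
cycle 4: W2.I0
cycle 5: W2.I1
cycle 6: W2.I2
cycle 7: W0.I2
cycle 8: W3.I0
cycle 9: W1.I2
cycle 10: W3.I1
cycle 11: idle
cycle 12: idle
cycle 13: idle
cycle 14: W3.I2
cycle 15: W1.I3
cycle 16: W1.I4
cycle 17: W3.I3

Answer: 18 cycles, utilization 5/6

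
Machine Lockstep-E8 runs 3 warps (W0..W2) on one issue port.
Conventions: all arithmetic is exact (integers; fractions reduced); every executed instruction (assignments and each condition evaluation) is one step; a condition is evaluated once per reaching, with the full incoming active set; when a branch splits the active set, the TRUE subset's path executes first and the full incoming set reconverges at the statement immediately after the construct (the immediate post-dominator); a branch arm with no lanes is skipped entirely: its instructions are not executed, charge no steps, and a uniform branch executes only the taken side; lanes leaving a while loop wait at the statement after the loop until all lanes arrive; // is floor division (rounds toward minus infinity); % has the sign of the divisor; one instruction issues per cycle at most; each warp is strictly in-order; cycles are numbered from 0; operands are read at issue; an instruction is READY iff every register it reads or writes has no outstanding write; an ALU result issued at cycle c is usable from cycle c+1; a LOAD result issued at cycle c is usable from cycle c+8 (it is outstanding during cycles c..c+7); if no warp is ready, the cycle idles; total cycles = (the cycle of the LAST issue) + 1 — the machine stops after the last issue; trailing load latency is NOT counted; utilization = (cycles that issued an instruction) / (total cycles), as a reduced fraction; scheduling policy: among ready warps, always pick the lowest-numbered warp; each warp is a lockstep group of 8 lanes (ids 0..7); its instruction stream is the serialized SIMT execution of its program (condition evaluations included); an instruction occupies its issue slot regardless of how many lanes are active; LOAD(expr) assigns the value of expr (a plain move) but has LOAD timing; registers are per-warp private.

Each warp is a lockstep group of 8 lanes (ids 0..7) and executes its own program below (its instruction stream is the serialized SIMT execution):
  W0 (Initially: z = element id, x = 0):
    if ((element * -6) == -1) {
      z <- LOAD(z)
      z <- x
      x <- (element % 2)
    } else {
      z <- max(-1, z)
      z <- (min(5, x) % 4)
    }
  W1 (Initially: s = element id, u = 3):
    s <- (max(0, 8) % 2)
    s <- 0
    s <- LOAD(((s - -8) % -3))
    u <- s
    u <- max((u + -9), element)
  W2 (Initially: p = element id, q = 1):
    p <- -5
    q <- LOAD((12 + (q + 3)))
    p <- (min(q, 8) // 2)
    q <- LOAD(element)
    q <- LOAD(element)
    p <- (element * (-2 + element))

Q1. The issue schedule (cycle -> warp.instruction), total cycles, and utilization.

cycle 0: W0.I0
cycle 1: W0.I1
cycle 2: W0.I2
cycle 3: W1.I0
cycle 4: W1.I1
cycle 5: W1.I2
cycle 6: W2.I0
cycle 7: W2.I1
cycle 8: idle
cycle 9: idle
cycle 10: idle
cycle 11: idle
cycle 12: idle
cycle 13: W1.I3
cycle 14: W1.I4
cycle 15: W2.I2
cycle 16: W2.I3
cycle 17: idle
cycle 18: idle
cycle 19: idle
cycle 20: idle
cycle 21: idle
cycle 22: idle
cycle 23: idle
cycle 24: W2.I4
cycle 25: W2.I5

Answer: 26 cycles, utilization 7/13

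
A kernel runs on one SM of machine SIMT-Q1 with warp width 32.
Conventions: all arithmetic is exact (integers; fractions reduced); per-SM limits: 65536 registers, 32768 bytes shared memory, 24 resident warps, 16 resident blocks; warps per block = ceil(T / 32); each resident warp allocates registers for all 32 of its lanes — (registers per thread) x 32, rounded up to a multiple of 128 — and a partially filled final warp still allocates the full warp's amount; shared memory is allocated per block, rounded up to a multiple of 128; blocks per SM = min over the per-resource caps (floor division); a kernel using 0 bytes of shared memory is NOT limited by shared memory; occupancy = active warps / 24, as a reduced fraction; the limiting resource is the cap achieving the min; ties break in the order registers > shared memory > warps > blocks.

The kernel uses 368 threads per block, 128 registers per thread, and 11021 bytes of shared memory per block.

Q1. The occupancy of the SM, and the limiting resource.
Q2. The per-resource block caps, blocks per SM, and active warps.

Answer: occupancy 1/2, limited by registers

registers: 1 block
shared memory: 2 blocks
warps: 2 blocks
blocks: 16 blocks

Answer: 1 block, 12 active warps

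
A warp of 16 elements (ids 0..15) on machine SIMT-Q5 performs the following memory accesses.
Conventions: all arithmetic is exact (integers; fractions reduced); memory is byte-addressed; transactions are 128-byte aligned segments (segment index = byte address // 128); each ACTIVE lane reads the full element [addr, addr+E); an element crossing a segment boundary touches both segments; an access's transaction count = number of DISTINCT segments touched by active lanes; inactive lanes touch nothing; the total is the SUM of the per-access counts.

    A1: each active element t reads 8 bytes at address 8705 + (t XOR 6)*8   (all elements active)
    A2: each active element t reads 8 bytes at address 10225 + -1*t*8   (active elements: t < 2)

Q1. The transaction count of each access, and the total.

A1: 2 transactions
A2: 1 transaction

Answer: 2,1; total 3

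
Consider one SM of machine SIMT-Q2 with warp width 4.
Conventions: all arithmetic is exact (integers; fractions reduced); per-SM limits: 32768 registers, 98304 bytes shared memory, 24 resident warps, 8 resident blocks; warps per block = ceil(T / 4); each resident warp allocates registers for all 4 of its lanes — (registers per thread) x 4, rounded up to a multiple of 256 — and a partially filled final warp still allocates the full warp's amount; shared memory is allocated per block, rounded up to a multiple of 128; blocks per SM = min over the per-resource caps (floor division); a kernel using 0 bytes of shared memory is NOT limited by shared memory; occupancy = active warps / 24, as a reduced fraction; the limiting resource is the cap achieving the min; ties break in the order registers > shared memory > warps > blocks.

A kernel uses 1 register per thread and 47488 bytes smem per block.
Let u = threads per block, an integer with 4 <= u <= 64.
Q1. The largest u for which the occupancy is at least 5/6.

Answer: u = 48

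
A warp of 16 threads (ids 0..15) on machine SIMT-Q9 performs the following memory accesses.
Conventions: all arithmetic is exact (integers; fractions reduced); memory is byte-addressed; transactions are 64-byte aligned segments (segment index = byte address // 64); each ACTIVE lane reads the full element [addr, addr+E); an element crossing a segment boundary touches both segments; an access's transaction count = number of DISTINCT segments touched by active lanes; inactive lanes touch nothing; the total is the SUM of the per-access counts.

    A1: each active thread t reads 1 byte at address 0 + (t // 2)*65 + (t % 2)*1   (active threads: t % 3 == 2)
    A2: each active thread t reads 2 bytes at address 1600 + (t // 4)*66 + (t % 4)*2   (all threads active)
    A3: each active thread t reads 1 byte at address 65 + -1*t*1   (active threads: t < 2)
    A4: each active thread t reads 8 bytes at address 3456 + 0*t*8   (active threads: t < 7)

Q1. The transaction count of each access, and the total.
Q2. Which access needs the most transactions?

A1: 5 transactions
A2: 4 transactions
A3: 1 transaction
A4: 1 transaction

Answer: 5,4,1,1; total 11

Answer: A1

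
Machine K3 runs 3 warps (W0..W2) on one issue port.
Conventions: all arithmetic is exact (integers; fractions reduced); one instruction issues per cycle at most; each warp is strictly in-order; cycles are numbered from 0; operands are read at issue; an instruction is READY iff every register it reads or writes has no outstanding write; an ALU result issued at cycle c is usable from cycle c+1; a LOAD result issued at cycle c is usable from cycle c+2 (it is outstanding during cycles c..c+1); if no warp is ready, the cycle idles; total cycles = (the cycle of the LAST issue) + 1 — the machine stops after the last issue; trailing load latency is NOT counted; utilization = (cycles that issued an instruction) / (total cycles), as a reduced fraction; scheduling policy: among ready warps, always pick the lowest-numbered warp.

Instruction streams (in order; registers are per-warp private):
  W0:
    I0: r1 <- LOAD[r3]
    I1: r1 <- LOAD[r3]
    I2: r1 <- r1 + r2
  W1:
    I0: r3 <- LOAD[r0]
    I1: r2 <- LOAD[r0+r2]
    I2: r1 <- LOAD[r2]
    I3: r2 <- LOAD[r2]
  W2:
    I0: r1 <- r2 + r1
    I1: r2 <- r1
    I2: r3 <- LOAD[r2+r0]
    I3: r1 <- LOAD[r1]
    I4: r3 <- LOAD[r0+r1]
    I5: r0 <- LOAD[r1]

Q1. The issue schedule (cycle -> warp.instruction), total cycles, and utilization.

cycle 0: W0.I0
cycle 1: W1.I0
cycle 2: W0.I1
cycle 3: W1.I1
cycle 4: W0.I2
cycle 5: W1.I2
cycle 6: W1.I3
cycle 7: W2.I0
cycle 8: W2.I1
cycle 9: W2.I2
cycle 10: W2.I3
cycle 11: idle
cycle 12: W2.I4
cycle 13: W2.I5

Answer: 14 cycles, utilization 13/14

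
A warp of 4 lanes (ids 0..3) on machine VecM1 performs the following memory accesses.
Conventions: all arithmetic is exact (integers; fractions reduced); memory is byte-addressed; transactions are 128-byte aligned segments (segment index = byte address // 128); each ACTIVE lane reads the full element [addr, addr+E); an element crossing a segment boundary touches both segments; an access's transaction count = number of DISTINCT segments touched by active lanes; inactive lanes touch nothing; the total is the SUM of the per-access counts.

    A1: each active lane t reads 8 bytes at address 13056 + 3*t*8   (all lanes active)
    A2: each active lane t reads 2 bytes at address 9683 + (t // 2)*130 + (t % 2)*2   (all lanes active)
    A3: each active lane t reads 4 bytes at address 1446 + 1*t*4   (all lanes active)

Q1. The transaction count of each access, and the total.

A1: 1 transaction
A2: 2 transactions
A3: 1 transaction

Answer: 1,2,1; total 4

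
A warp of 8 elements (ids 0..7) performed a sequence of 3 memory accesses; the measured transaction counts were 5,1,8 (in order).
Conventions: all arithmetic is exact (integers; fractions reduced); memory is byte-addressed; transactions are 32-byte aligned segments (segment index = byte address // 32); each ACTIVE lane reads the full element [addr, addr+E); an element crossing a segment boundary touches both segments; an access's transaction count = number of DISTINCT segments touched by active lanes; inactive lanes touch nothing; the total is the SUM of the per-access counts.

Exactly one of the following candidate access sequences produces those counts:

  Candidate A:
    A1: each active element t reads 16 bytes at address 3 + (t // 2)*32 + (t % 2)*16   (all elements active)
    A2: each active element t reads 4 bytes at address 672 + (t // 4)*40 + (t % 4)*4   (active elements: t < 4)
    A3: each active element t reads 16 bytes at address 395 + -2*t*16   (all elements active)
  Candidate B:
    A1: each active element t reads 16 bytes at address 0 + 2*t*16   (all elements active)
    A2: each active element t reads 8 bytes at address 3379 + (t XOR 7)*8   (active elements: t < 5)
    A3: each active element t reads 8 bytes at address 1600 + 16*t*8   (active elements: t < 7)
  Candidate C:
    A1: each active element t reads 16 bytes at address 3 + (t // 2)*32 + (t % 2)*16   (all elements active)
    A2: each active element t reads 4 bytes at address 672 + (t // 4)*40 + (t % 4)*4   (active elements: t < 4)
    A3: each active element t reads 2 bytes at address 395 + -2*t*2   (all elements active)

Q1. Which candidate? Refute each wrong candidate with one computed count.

B: A1 gives 8 transactions, not 5
C: A3 gives 2 transactions, not 8
A: all counts match (5,1,8)

Answer: A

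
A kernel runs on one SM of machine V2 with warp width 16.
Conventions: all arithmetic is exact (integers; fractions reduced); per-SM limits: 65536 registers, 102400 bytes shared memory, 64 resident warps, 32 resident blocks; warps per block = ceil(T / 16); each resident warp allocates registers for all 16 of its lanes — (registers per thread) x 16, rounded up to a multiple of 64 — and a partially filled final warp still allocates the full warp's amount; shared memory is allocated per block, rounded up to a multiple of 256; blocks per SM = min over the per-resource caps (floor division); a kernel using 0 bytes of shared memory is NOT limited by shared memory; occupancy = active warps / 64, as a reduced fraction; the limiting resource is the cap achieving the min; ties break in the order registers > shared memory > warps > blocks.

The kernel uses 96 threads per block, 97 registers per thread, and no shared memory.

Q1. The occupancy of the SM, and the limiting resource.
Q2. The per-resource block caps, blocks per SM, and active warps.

Answer: occupancy 9/16, limited by registers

registers: 6 blocks
shared memory: no limit (kernel uses none)
warps: 10 blocks
blocks: 32 blocks

Answer: 6 blocks, 36 active warps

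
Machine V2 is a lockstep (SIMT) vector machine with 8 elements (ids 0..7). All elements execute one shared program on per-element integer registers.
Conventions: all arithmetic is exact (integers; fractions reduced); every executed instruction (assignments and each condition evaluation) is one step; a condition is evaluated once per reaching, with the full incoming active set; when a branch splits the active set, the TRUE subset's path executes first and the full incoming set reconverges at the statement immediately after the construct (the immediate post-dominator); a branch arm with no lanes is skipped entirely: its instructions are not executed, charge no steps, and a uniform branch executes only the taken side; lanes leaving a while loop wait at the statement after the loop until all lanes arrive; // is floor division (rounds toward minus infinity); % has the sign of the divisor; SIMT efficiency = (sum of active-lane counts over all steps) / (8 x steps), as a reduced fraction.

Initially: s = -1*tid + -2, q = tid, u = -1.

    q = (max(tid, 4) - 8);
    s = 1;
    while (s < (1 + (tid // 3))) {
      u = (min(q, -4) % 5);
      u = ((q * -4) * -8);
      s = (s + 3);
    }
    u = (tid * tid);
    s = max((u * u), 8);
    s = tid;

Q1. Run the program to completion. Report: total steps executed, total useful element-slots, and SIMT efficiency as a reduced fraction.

Answer: 10 steps, 68 useful, 17/20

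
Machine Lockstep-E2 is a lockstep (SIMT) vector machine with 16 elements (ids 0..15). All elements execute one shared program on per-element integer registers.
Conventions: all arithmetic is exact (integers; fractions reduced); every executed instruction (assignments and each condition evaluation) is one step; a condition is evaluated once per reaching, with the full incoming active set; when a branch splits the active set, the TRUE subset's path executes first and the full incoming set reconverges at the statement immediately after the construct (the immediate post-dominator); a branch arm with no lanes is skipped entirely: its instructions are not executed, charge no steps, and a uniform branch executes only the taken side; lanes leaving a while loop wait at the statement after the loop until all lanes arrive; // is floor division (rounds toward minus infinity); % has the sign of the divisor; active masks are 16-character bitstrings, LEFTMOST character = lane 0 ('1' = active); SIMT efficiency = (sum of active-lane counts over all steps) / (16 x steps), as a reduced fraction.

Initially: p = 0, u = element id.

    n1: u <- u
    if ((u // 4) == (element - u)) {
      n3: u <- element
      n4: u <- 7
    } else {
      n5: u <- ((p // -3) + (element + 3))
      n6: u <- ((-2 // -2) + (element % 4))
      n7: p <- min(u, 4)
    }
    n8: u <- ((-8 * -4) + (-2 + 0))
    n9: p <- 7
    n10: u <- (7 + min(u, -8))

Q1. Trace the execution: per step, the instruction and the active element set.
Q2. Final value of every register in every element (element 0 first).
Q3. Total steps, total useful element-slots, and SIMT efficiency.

step 0: u <- u                       1111111111111111
step 1: eval ((u // 4) == (element - u)) 1111111111111111
step 2: u <- element                 1111000000000000
step 3: u <- 7                       1111000000000000
step 4: u <- ((p // -3) + (element + 3)) 0000111111111111
step 5: u <- ((-2 // -2) + (element % 4)) 0000111111111111
step 6: p <- min(u, 4)               0000111111111111
step 7: u <- ((-8 * -4) + (-2 + 0))  1111111111111111
step 8: p <- 7                       1111111111111111
step 9: u <- (7 + min(u, -8))        1111111111111111

Answer: 10 steps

p: 7,7,7,7,7,7,7,7,7,7,7,7,7,7,7,7
u: -1,-1,-1,-1,-1,-1,-1,-1,-1,-1,-1,-1,-1,-1,-1,-1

steps = 10; useful = 124; efficiency = 124/160 = 31/40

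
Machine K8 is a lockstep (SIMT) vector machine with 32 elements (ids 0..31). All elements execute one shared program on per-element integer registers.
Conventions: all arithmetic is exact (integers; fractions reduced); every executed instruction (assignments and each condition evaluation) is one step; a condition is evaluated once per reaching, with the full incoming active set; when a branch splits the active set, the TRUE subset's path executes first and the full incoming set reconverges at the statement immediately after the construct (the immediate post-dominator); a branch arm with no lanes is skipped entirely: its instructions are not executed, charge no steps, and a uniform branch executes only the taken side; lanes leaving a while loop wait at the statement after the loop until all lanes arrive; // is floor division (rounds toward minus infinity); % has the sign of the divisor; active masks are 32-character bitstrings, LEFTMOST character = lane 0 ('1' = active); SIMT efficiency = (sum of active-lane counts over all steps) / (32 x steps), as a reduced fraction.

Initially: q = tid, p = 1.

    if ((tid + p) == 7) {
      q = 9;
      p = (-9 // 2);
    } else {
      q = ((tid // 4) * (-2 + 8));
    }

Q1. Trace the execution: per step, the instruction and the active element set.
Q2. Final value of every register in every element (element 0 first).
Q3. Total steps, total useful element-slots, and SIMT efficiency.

step 0: eval ((tid + p) == 7)        11111111111111111111111111111111
step 1: q <- 9                       00000010000000000000000000000000
step 2: p <- (-9 // 2)               00000010000000000000000000000000
step 3: q <- ((tid // 4) * (-2 + 8)) 11111101111111111111111111111111

Answer: 4 steps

q: 0,0,0,0,6,6,9,6,12,12,12,12,18,18,18,18,24,24,24,24,30,30,30,30,36,36,36,36,42,42,42,42
p: 1,1,1,1,1,1,-5,1,1,1,1,1,1,1,1,1,1,1,1,1,1,1,1,1,1,1,1,1,1,1,1,1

steps = 4; useful = 65; efficiency = 65/128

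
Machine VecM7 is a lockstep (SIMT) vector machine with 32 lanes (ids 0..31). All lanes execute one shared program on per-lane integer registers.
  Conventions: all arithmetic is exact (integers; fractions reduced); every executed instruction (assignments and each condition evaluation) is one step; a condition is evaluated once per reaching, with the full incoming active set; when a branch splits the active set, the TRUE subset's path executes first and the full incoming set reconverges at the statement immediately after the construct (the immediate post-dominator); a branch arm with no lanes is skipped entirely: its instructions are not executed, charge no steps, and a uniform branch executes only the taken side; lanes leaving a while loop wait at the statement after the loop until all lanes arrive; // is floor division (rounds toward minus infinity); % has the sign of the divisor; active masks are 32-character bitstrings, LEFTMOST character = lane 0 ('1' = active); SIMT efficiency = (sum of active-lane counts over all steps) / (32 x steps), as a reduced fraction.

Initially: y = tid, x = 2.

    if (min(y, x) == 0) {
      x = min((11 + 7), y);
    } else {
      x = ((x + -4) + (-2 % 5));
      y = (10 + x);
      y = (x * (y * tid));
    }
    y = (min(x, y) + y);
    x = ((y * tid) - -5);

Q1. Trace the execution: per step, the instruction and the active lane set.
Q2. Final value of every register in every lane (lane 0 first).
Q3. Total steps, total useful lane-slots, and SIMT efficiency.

step 0: eval (min(y, x) == 0)        11111111111111111111111111111111
step 1: x <- min((11 + 7), y)        10000000000000000000000000000000
step 2: x <- ((x + -4) + (-2 % 5))   01111111111111111111111111111111
step 3: y <- (10 + x)                01111111111111111111111111111111
step 4: y <- (x * (y * tid))         01111111111111111111111111111111
step 5: y <- (min(x, y) + y)         11111111111111111111111111111111
step 6: x <- ((y * tid) - -5)        11111111111111111111111111111111

Answer: 7 steps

y: 0,12,23,34,45,56,67,78,89,100,111,122,133,144,155,166,177,188,199,210,221,232,243,254,265,276,287,298,309,320,331,342
x: 5,17,51,107,185,285,407,551,717,905,1115,1347,1601,1877,2175,2495,2837,3201,3587,3995,4425,4877,5351,5847,6365,6905,7467,8051,8657,9285,9935,10607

steps = 7; useful = 190; efficiency = 190/224 = 95/112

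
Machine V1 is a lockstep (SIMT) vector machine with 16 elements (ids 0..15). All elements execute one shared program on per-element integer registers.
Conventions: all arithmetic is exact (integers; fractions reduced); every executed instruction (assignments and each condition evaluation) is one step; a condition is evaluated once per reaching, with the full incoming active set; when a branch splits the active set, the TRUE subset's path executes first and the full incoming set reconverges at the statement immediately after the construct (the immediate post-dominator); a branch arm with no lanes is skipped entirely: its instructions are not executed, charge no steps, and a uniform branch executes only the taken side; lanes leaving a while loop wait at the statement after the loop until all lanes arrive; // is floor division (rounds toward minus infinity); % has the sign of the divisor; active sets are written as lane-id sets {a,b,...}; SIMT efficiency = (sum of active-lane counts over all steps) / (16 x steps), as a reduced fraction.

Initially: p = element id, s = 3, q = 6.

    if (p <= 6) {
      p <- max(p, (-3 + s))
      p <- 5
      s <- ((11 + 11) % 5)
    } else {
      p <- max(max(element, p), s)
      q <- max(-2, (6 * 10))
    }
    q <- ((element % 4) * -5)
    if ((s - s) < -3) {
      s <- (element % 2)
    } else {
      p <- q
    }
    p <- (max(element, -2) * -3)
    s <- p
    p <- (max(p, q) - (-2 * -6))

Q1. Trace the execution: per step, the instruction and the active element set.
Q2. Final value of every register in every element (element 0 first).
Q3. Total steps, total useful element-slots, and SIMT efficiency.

step 0: eval (p <= 6)                {0,1,2,3,4,5,6,7,8,9,10,11,12,13,14,15}
step 1: p <- max(p, (-3 + s))        {0,1,2,3,4,5,6}
step 2: p <- 5                       {0,1,2,3,4,5,6}
step 3: s <- ((11 + 11) % 5)         {0,1,2,3,4,5,6}
step 4: p <- max(max(element, p), s) {7,8,9,10,11,12,13,14,15}
step 5: q <- max(-2, (6 * 10))       {7,8,9,10,11,12,13,14,15}
step 6: q <- ((element % 4) * -5)    {0,1,2,3,4,5,6,7,8,9,10,11,12,13,14,15}
step 7: eval ((s - s) < -3)          {0,1,2,3,4,5,6,7,8,9,10,11,12,13,14,15}
step 8: p <- q                       {0,1,2,3,4,5,6,7,8,9,10,11,12,13,14,15}
step 9: p <- (max(element, -2) * -3) {0,1,2,3,4,5,6,7,8,9,10,11,12,13,14,15}
step 10: s <- p                       {0,1,2,3,4,5,6,7,8,9,10,11,12,13,14,15}
step 11: p <- (max(p, q) - (-2 * -6)) {0,1,2,3,4,5,6,7,8,9,10,11,12,13,14,15}

Answer: 12 steps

p: -12,-15,-18,-21,-12,-17,-22,-27,-12,-17,-22,-27,-12,-17,-22,-27
s: 0,-3,-6,-9,-12,-15,-18,-21,-24,-27,-30,-33,-36,-39,-42,-45
q: 0,-5,-10,-15,0,-5,-10,-15,0,-5,-10,-15,0,-5,-10,-15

steps = 12; useful = 151; efficiency = 151/192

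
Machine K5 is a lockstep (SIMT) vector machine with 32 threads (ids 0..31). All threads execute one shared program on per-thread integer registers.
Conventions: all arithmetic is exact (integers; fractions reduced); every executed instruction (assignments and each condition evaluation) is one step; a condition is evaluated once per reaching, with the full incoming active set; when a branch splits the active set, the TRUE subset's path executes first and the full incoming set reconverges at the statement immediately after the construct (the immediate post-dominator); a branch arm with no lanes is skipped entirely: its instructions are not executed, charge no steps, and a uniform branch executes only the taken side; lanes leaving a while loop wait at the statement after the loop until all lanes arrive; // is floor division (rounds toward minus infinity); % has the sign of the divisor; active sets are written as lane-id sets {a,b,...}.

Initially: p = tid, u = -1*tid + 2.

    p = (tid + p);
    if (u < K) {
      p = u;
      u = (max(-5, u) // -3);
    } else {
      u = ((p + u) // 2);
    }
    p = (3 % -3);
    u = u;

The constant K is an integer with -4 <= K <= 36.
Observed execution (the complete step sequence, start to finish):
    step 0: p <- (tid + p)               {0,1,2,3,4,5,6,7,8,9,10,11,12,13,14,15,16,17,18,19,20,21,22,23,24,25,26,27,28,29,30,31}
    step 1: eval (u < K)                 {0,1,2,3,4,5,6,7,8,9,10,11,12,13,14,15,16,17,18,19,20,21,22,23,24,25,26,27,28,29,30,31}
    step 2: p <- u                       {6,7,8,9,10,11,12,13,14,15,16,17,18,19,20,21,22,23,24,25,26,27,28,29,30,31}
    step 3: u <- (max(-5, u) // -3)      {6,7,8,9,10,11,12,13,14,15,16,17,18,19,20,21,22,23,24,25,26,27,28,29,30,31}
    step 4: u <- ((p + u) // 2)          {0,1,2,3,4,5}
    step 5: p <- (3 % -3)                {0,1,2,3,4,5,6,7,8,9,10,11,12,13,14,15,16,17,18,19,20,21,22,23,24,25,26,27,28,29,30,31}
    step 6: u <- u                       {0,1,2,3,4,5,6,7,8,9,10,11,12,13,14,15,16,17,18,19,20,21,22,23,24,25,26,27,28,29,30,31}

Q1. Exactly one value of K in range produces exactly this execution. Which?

Answer: K = -3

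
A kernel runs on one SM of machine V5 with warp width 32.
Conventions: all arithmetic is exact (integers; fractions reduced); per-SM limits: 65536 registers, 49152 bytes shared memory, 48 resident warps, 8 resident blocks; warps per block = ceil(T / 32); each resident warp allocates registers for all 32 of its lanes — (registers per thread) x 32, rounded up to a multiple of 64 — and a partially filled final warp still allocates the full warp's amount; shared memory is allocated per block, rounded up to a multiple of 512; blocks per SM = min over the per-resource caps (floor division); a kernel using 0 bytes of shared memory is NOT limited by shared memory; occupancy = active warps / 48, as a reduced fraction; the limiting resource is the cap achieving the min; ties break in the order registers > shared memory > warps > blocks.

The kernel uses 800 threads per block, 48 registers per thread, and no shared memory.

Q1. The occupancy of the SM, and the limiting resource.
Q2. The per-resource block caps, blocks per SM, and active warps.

Answer: occupancy 25/48, limited by registers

registers: 1 block
shared memory: no limit (kernel uses none)
warps: 1 block
blocks: 8 blocks

Answer: 1 block, 25 active warps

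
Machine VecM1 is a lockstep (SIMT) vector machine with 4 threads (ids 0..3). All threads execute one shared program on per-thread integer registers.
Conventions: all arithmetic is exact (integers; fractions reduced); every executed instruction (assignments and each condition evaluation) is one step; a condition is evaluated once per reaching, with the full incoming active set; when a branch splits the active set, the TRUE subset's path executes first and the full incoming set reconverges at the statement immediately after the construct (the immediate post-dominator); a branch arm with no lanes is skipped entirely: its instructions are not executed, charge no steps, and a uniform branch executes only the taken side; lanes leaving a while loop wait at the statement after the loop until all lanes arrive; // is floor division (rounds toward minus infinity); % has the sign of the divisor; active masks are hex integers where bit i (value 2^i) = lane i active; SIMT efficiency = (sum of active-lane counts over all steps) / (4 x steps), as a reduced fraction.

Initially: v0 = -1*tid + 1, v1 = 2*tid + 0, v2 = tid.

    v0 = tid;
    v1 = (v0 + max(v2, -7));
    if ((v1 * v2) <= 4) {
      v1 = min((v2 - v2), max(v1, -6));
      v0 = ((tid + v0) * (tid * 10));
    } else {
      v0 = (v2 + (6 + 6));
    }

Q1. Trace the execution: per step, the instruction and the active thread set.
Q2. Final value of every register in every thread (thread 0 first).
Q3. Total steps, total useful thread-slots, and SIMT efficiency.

step 0: v0 <- tid                    0xf
step 1: v1 <- (v0 + max(v2, -7))     0xf
step 2: eval ((v1 * v2) <= 4)        0xf
step 3: v1 <- min((v2 - v2), max(v1, -6)) 0x3
step 4: v0 <- ((tid + v0) * (tid * 10)) 0x3
step 5: v0 <- (v2 + (6 + 6))         0xc

Answer: 6 steps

v0: 0,20,14,15
v1: 0,0,4,6
v2: 0,1,2,3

steps = 6; useful = 18; efficiency = 18/24 = 3/4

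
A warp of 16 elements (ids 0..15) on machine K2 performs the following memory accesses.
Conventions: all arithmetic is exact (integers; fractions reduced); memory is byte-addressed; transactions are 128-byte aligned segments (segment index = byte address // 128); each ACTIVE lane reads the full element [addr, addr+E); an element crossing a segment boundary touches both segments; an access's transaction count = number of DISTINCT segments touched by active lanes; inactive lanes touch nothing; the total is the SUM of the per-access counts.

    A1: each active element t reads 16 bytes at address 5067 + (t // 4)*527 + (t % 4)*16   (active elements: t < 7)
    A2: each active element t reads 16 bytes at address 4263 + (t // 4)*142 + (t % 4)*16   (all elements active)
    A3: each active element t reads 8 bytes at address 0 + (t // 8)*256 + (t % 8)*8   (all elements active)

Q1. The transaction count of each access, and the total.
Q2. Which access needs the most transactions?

A1: 4 transactions
A2: 5 transactions
A3: 2 transactions

Answer: 4,5,2; total 11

Answer: A2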